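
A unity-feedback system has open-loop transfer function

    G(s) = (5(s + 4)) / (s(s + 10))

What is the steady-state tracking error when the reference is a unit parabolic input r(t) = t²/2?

G(s) has one pole at the origin.
This is a Type 1 system; Ka = lim_{s→0} s^2·G(s) = 0, so the steady-state error for a parabola input is infinite.

e_ss = ∞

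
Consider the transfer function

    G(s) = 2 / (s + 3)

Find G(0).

G(0) = 2/3 ≈ 0.6667

Set s = 0: G(0) = (2) / (3) = 2/3.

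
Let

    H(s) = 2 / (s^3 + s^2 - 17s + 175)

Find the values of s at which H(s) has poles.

The poles are the roots of the denominator s^3 + s^2 - 17s + 175 = 0.
Trying s = -7: the polynomial evaluates to 0, so (s + 7) is a factor.
Dividing out leaves s^2 - 6s + 25 = 0.
The quadratic formula then gives s = 3 ± 4j.

s = 3 + 4j, 3 - 4j, -7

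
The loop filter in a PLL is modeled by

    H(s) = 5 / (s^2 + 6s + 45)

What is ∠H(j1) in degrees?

At s = j1: numerator = 5, denominator = 44 + j6.
∠H = ∠num − ∠den = 0° − (7.7652°) = -7.765°.

∠H(j1) ≈ -7.765°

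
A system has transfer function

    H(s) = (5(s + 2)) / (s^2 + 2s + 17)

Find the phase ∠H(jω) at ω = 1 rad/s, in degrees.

∠H(j1) ≈ 19.44°

At s = j1: numerator = 10 + j5, denominator = 16 + j2.
∠H = ∠num − ∠den = 26.565° − (7.1250°) = 19.44°.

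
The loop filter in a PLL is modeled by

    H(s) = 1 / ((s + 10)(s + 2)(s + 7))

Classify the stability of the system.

The poles can be read from the denominator factors: s = -10, -2, -7.
Since all poles lie strictly in the left half-plane, the system is stable.

stable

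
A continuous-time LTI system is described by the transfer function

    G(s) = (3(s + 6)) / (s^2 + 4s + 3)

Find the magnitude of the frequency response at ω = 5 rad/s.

|G(j5)| ≈ 0.7881

Substitute s = j5: numerator = 18 + j15, denominator = -22 + j20.
|G(j5)| = |18 + j15| / |-22 + j20| = 23.431 / 29.732 ≈ 0.7881.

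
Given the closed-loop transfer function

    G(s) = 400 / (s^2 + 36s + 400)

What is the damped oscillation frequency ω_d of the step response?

ω_d ≈ 8.718 rad/s

Comparing s^2 + 36s + 400 to s^2 + 2ζωₙs + ωₙ²: ωₙ = 20 rad/s and ζ = 36/(2·20) = 0.9.
ζωₙ = 36/2 = 18, so ω_d = ωₙ√(1−ζ²) = √(ωₙ² − (ζωₙ)²) = √(400 − 18²) = √76 ≈ 8.718 rad/s.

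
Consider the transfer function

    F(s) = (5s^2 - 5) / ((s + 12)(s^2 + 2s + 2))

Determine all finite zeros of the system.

Set the numerator to zero: 5s^2 - 5 = 0, i.e. 5·(s^2 - 1) = 0.
Factoring: (s - 1)(s + 1) = 0.

s = 1, -1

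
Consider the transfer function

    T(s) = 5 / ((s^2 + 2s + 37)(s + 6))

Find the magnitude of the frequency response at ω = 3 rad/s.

|T(j3)| ≈ 0.02603

Substitute s = j3: numerator = 5, denominator = 150 + j120.
|T(j3)| = |5| / |150 + j120| = 5 / 192.09 ≈ 0.02603.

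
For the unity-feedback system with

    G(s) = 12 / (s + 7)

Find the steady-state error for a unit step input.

e_ss = 0.3684

G(s) has no poles at the origin.
This is a Type 0 system. Kp = lim_{s→0} G(s) = 12/7.
e_ss = 1/(1 + Kp) = 1/(1 + 12/7) = 7/19 ≈ 0.3684.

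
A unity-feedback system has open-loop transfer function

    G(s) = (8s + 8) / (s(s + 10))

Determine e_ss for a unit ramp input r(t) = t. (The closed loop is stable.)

G(s) has one pole at the origin.
This is a Type 1 system. Kv = lim_{s→0} s·G(s) = 8/10 = 4/5.
e_ss = 1/Kv = 1/(4/5) = 5/4 ≈ 1.250.

e_ss = 1.250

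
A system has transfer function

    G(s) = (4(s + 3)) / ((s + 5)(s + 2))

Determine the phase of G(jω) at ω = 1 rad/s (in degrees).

At s = j1: numerator = 12 + j4, denominator = 9 + j7.
∠G = ∠num − ∠den = 18.435° − (37.875°) = -19.44°.

∠G(j1) ≈ -19.44°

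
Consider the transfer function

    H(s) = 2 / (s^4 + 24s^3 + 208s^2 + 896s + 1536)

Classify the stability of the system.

stable

The denominator s^4 + 24s^3 + 208s^2 + 896s + 1536 factors as (s + 4)(s + 12)(s^2 + 8s + 32), giving poles at s = -4, -12, -4 ± 4j.
Since all poles lie strictly in the left half-plane, the system is stable.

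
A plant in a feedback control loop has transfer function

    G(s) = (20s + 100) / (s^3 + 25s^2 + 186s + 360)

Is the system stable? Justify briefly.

stable

The denominator s^3 + 25s^2 + 186s + 360 factors as (s + 10)(s + 12)(s + 3), giving poles at s = -10, -12, -3.
Since all poles lie strictly in the left half-plane, the system is stable.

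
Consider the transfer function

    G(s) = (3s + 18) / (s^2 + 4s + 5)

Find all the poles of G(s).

The poles are the roots of the denominator s^2 + 4s + 5 = 0.
Using the quadratic formula: s = (-4 ± √(-4))/2 = -2 ± 1j.

s = -2 + j, -2 - j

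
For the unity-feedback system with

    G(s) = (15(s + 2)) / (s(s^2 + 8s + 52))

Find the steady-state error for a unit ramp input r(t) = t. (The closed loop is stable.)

G(s) has one pole at the origin.
This is a Type 1 system. Kv = lim_{s→0} s·G(s) = 30/52 = 15/26.
e_ss = 1/Kv = 1/(15/26) = 26/15 ≈ 1.733.

e_ss = 1.733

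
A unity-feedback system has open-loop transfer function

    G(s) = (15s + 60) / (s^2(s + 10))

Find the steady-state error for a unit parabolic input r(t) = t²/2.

e_ss = 0.1667

G(s) has 2 poles at the origin.
This is a Type 2 system. Ka = lim_{s→0} s^2·G(s) = 60/10 = 6.
e_ss = 1/Ka = 1/(6) = 1/6 ≈ 0.1667.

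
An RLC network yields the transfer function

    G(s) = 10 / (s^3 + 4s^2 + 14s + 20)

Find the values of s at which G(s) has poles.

The poles are the roots of the denominator s^3 + 4s^2 + 14s + 20 = 0.
Trying s = -2: the polynomial evaluates to 0, so (s + 2) is a factor.
Dividing out leaves s^2 + 2s + 10 = 0.
The quadratic formula then gives s = -1 ± 3j.

s = -1 ± 3j, -2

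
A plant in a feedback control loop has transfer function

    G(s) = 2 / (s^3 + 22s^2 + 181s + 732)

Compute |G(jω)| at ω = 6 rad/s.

Substitute s = j6: numerator = 2, denominator = -60 + j870.
|G(j6)| = |2| / |-60 + j870| = 2 / 872.07 ≈ 0.002293.

|G(j6)| ≈ 0.002293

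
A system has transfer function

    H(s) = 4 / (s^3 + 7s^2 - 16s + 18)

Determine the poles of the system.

The poles are the roots of the denominator s^3 + 7s^2 - 16s + 18 = 0.
Trying s = -9: the polynomial evaluates to 0, so (s + 9) is a factor.
Dividing out leaves s^2 - 2s + 2 = 0.
The quadratic formula then gives s = 1 ± 1j.

s = 1 ± j, -9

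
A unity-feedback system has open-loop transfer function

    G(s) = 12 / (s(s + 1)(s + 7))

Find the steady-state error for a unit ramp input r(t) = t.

G(s) has one pole at the origin.
This is a Type 1 system. Kv = lim_{s→0} s·G(s) = 12/7.
e_ss = 1/Kv = 1/(12/7) = 7/12 ≈ 0.5833.

e_ss = 0.5833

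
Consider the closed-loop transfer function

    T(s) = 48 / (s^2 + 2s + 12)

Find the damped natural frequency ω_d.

Comparing s^2 + 2s + 12 to s^2 + 2ζωₙs + ωₙ²: ωₙ = √12 ≈ 3.464 rad/s and ζ = 2/(2·√12) ≈ 0.2887.
ζωₙ = 2/2 = 1, so ω_d = ωₙ√(1−ζ²) = √(ωₙ² − (ζωₙ)²) = √(12 − 1²) = √11 ≈ 3.317 rad/s.

ω_d ≈ 3.317 rad/s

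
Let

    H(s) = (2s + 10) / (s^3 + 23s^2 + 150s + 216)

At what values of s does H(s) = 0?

s = -5

Set the numerator to zero: 2s + 10 = 0, i.e. 2·(s + 5) = 0.
So s = -5.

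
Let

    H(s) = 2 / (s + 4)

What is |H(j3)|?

Substitute s = j3: numerator = 2, denominator = 4 + j3.
|H(j3)| = |2| / |4 + j3| = 2 / 5 = 0.4000.

|H(j3)| = 0.4000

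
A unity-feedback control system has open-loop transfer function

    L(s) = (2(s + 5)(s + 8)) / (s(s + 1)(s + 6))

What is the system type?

The denominator has 1 factor of s at the origin (free integrator), so this is a Type 1 system.

Type 1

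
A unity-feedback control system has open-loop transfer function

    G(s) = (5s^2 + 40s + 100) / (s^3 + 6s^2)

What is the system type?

Type 2

Factor s from the denominator: s^3 + 6s^2 = s^2·(s + 6).
There are 2 poles at the origin, so the system is Type 2.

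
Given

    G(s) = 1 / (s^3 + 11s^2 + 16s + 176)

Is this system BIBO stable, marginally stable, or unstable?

The denominator s^3 + 11s^2 + 16s + 176 factors as (s^2 + 16)(s + 11), giving poles at s = ±4j, -11.
Since the simple pole(s) at s = ±4j lie on the jω-axis with none in the right half-plane, the system is marginally stable.

marginally stable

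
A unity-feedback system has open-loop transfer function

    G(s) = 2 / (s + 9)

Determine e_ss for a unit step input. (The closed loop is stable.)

G(s) has no poles at the origin.
This is a Type 0 system. Kp = lim_{s→0} G(s) = 2/9.
e_ss = 1/(1 + Kp) = 1/(1 + 2/9) = 9/11 ≈ 0.8182.

e_ss = 0.8182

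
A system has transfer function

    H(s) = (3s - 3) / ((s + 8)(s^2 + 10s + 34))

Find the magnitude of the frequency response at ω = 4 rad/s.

Substitute s = j4: numerator = -3 + j12, denominator = -16 + j392.
|H(j4)| = |-3 + j12| / |-16 + j392| = 12.369 / 392.33 ≈ 0.03153.

|H(j4)| ≈ 0.03153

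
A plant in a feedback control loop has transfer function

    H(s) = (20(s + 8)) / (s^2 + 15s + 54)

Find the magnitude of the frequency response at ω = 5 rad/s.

|H(j5)| ≈ 2.346

Substitute s = j5: numerator = 160 + j100, denominator = 29 + j75.
|H(j5)| = |160 + j100| / |29 + j75| = 188.68 / 80.411 ≈ 2.346.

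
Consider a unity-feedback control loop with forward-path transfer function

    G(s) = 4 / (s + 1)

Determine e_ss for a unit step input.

e_ss = 0.2000

G(s) has no poles at the origin.
This is a Type 0 system. Kp = lim_{s→0} G(s) = 4/1.
e_ss = 1/(1 + Kp) = 1/(1 + 4) = 1/5 ≈ 0.2000.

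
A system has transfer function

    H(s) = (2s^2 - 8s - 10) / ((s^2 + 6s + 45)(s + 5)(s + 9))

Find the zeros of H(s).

s = 5, -1

Set the numerator to zero: 2s^2 - 8s - 10 = 0, i.e. 2·(s^2 - 4s - 5) = 0.
Factoring: (s - 5)(s + 1) = 0.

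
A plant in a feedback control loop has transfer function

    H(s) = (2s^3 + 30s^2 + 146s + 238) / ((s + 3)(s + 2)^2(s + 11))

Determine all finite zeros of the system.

Set the numerator to zero: 2s^3 + 30s^2 + 146s + 238 = 0, i.e. 2·(s^3 + 15s^2 + 73s + 119) = 0.
Factoring: (s^2 + 8s + 17)(s + 7) = 0.

s = -4 + j, -4 - j, -7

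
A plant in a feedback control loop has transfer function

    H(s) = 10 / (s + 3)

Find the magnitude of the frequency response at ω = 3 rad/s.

|H(j3)| ≈ 2.357

Substitute s = j3: numerator = 10, denominator = 3 + j3.
|H(j3)| = |10| / |3 + j3| = 10 / 4.2426 ≈ 2.357.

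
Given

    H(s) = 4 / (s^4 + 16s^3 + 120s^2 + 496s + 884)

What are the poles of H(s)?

s = -3 ± 5j, -5 ± j

The poles are the roots of the denominator s^4 + 16s^3 + 120s^2 + 496s + 884 = 0.
No real roots exist; factor into two real quadratics: (s^2 + 6s + 34)(s^2 + 10s + 26) = 0.
Each quadratic gives a conjugate pair via the quadratic formula.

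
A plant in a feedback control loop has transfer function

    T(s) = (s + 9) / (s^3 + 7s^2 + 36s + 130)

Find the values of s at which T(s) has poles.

The poles are the roots of the denominator s^3 + 7s^2 + 36s + 130 = 0.
Trying s = -5: the polynomial evaluates to 0, so (s + 5) is a factor.
Dividing out leaves s^2 + 2s + 26 = 0.
The quadratic formula then gives s = -1 ± 5j.

s = -1 ± 5j, -5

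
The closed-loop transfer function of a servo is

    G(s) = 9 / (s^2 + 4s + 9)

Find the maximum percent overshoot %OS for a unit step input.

Comparing s^2 + 4s + 9 to s^2 + 2ζωₙs + ωₙ²: ωₙ = 3 rad/s and ζ = 4/(2·3) ≈ 0.6667.
%OS = 100·exp(−πζ/√(1−ζ²)) = 100·exp(−π·0.6667/√(1−0.6667²)) ≈ 6.02%.

%OS ≈ 6.02%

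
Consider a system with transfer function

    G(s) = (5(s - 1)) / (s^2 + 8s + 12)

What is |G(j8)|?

Substitute s = j8: numerator = -5 + j40, denominator = -52 + j64.
|G(j8)| = |-5 + j40| / |-52 + j64| = 40.311 / 82.462 ≈ 0.4888.

|G(j8)| ≈ 0.4888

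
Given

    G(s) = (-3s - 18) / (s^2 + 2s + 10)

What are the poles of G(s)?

s = -1 ± 3j

The poles are the roots of the denominator s^2 + 2s + 10 = 0.
Using the quadratic formula: s = (-2 ± √(-36))/2 = -1 ± 3j.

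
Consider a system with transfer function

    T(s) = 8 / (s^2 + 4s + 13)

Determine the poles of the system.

s = -2 ± 3j

The poles are the roots of the denominator s^2 + 4s + 13 = 0.
Using the quadratic formula: s = (-4 ± √(-36))/2 = -2 ± 3j.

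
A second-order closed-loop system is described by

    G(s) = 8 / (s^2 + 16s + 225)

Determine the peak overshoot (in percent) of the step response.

Comparing s^2 + 16s + 225 to s^2 + 2ζωₙs + ωₙ²: ωₙ = 15 rad/s and ζ = 16/(2·15) ≈ 0.5333.
%OS = 100·exp(−πζ/√(1−ζ²)) = 100·exp(−π·0.5333/√(1−0.5333²)) ≈ 13.8%.

%OS ≈ 13.8%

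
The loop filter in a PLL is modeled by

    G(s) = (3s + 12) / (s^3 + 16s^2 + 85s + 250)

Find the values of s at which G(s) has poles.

s = -3 ± 4j, -10

The poles are the roots of the denominator s^3 + 16s^2 + 85s + 250 = 0.
Trying s = -10: the polynomial evaluates to 0, so (s + 10) is a factor.
Dividing out leaves s^2 + 6s + 25 = 0.
The quadratic formula then gives s = -3 ± 4j.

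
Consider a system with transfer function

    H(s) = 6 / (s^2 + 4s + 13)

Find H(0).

H(0) = 6/13 ≈ 0.4615

At s = 0 each factor (s + a) contributes a and each (s^2 + bs + c) contributes c.
H(0) = 6·1 / ((13)) = 6/13 = 6/13.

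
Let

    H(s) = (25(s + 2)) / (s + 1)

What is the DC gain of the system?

At s = 0 each factor (s + a) contributes a and each (s^2 + bs + c) contributes c.
H(0) = 25·(2) / ((1)) = 50/1 = 50.

H(0) = 50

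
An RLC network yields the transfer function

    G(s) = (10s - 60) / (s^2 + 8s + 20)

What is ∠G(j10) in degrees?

∠G(j10) ≈ -14.04°

At s = j10: numerator = -60 + j100, denominator = -80 + j80.
∠G = ∠num − ∠den = 120.96° − (135°) = -14.04°.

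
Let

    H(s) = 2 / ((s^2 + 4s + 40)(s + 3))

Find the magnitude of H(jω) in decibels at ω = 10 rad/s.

|H(j10)|_dB ≈ -51.5 dB

Substitute s = j10: numerator = 2, denominator = -580 - j480.
|H(j10)| = |2| / |-580 - j480| = 2 / 752.86 ≈ 0.002657.
In decibels: 20·log₁₀(0.002657) ≈ -51.5 dB.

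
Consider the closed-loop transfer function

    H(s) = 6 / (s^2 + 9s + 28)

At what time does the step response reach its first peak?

Comparing s^2 + 9s + 28 to s^2 + 2ζωₙs + ωₙ²: ωₙ = √28 ≈ 5.292 rad/s and ζ = 9/(2·√28) ≈ 0.8504.
ζωₙ = 9/2 = 4.5, so ω_d = ωₙ√(1−ζ²) = √(ωₙ² − (ζωₙ)²) = √(28 − 4.5²) = √7.75 ≈ 2.784 rad/s.
t_p = π/ω_d = π/2.784 ≈ 1.128 s.

t_p ≈ 1.128 s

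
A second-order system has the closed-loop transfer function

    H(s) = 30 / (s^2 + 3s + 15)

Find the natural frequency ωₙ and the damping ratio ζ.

Compare the denominator to the standard form s^2 + 2ζωₙs + ωₙ².
ωₙ² = 15, so ωₙ = √15 ≈ 3.873 rad/s.
2ζωₙ = 3, so ζ = 3/(2·√15) ≈ 0.3873.

ωₙ ≈ 3.873 rad/s, ζ ≈ 0.3873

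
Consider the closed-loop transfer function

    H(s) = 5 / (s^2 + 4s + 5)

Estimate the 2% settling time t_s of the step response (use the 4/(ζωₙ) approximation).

t_s ≈ 2 s

Comparing s^2 + 4s + 5 to s^2 + 2ζωₙs + ωₙ²: ωₙ = √5 ≈ 2.236 rad/s and ζ = 4/(2·√5) ≈ 0.8944.
ζωₙ = 4/2 = 2, so t_s ≈ 4/(ζωₙ) = 4/2 = 2 s.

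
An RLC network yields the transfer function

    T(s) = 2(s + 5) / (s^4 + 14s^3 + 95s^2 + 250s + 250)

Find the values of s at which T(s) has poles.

s = -5 ± 5j, -2 ± j

The poles are the roots of the denominator s^4 + 14s^3 + 95s^2 + 250s + 250 = 0.
No real roots exist; factor into two real quadratics: (s^2 + 10s + 50)(s^2 + 4s + 5) = 0.
Each quadratic gives a conjugate pair via the quadratic formula.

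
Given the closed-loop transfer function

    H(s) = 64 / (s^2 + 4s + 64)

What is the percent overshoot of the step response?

%OS ≈ 44.4%

Comparing s^2 + 4s + 64 to s^2 + 2ζωₙs + ωₙ²: ωₙ = 8 rad/s and ζ = 4/(2·8) = 0.25.
%OS = 100·exp(−πζ/√(1−ζ²)) = 100·exp(−π·0.25/√(1−0.25²)) ≈ 44.4%.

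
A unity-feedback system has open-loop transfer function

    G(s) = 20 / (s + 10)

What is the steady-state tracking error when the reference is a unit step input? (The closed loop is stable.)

G(s) has no poles at the origin.
This is a Type 0 system. Kp = lim_{s→0} G(s) = 20/10 = 2.
e_ss = 1/(1 + Kp) = 1/(1 + 2) = 1/3 ≈ 0.3333.

e_ss = 0.3333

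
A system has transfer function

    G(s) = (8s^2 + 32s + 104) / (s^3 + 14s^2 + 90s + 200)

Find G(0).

Set s = 0: G(0) = (104) / (200) = 13/25.

G(0) = 13/25 ≈ 0.5200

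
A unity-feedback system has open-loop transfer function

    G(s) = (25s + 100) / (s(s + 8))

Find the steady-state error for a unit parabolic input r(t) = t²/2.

G(s) has one pole at the origin.
This is a Type 1 system; Ka = lim_{s→0} s^2·G(s) = 0, so the steady-state error for a parabola input is infinite.

e_ss = ∞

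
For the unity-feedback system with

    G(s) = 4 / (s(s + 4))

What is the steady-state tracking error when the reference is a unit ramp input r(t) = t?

e_ss = 1

G(s) has one pole at the origin.
This is a Type 1 system. Kv = lim_{s→0} s·G(s) = 4/4 = 1.
e_ss = 1/Kv = 1/(1) = 1.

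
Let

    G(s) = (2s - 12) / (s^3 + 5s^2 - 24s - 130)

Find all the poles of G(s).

The poles are the roots of the denominator s^3 + 5s^2 - 24s - 130 = 0.
Trying s = 5: the polynomial evaluates to 0, so (s - 5) is a factor.
Dividing out leaves s^2 + 10s + 26 = 0.
The quadratic formula then gives s = -5 ± 1j.

s = 5, -5 ± j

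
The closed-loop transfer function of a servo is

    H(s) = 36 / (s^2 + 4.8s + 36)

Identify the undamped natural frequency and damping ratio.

Compare the denominator to the standard form s^2 + 2ζωₙs + ωₙ².
ωₙ² = 36, so ωₙ = 6 rad/s.
2ζωₙ = 4.8, so ζ = 4.8/(2·6) = 0.4.

ωₙ = 6 rad/s, ζ = 0.4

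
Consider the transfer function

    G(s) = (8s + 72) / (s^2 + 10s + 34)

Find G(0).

Set s = 0: G(0) = (72) / (34) = 36/17.

G(0) = 36/17 ≈ 2.118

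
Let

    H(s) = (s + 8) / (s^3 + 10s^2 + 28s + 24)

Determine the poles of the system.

The poles are the roots of the denominator s^3 + 10s^2 + 28s + 24 = 0.
Trying s = -6: the polynomial evaluates to 0, so (s + 6) is a factor.
Dividing out leaves s^2 + 4s + 4 = 0.
Factoring the quadratic: (s + 2)^2 = 0.

s = -6, -2, -2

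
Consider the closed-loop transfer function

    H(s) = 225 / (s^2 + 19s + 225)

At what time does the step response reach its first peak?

Comparing s^2 + 19s + 225 to s^2 + 2ζωₙs + ωₙ²: ωₙ = 15 rad/s and ζ = 19/(2·15) ≈ 0.6333.
ζωₙ = 19/2 = 9.5, so ω_d = ωₙ√(1−ζ²) = √(ωₙ² − (ζωₙ)²) = √(225 − 9.5²) = √134.75 ≈ 11.61 rad/s.
t_p = π/ω_d = π/11.61 ≈ 0.2706 s.

t_p ≈ 0.2706 s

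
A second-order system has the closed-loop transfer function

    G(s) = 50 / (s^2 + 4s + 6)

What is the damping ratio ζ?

Compare the denominator to the standard form s^2 + 2ζωₙs + ωₙ².
ωₙ² = 6, so ωₙ = √6 ≈ 2.449 rad/s.
2ζωₙ = 4, so ζ = 4/(2·√6) ≈ 0.8165.

ζ ≈ 0.8165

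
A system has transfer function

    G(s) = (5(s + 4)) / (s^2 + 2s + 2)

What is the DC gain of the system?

G(0) = 10

Set s = 0: G(0) = (20) / (2) = 10.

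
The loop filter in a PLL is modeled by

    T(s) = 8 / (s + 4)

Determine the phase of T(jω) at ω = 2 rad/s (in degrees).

∠T(j2) ≈ -26.57°

At s = j2: numerator = 8, denominator = 4 + j2.
∠T = ∠num − ∠den = 0° − (26.565°) = -26.57°.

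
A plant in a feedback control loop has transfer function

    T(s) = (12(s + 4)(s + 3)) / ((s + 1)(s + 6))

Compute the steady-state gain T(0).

T(0) = 24

At s = 0 each factor (s + a) contributes a and each (s^2 + bs + c) contributes c.
T(0) = 12·(4) · (3) / ((1) · (6)) = 144/6 = 24.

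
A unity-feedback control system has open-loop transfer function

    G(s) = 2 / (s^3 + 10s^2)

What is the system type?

Factor s from the denominator: s^3 + 10s^2 = s^2·(s + 10).
There are 2 poles at the origin, so the system is Type 2.

Type 2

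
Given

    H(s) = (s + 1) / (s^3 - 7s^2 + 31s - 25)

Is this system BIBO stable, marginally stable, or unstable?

The denominator s^3 - 7s^2 + 31s - 25 factors as (s^2 - 6s + 25)(s - 1), giving poles at s = 3 ± 4j, 1.
Since the pole(s) at s = 3 + 4j, 3 - 4j, 1 lie in the right half-plane, the system is unstable.

unstable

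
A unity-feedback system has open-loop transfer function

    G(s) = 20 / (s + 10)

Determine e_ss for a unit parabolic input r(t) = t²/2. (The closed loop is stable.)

e_ss = ∞

G(s) has no poles at the origin.
This is a Type 0 system; Ka = lim_{s→0} s^2·G(s) = 0, so the steady-state error for a parabola input is infinite.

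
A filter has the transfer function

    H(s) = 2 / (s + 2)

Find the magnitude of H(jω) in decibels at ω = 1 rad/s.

|H(j1)|_dB ≈ -0.969 dB

Substitute s = j1: numerator = 2, denominator = 2 + j1.
|H(j1)| = |2| / |2 + j1| = 2 / 2.2361 ≈ 0.8944.
In decibels: 20·log₁₀(0.8944) ≈ -0.969 dB.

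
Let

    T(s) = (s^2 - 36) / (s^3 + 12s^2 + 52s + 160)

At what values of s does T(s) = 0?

Set the numerator to zero: s^2 - 36 = 0.
Factoring: (s - 6)(s + 6) = 0.

s = 6, -6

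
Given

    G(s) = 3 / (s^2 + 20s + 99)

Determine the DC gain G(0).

Set s = 0: G(0) = (3) / (99) = 1/33.

G(0) = 1/33 ≈ 0.03030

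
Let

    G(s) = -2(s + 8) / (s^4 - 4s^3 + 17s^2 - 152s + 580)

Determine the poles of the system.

s = 4 + 2j, 4 - 2j, -2 + 5j, -2 - 5j

The poles are the roots of the denominator s^4 - 4s^3 + 17s^2 - 152s + 580 = 0.
No real roots exist; factor into two real quadratics: (s^2 - 8s + 20)(s^2 + 4s + 29) = 0.
Each quadratic gives a conjugate pair via the quadratic formula.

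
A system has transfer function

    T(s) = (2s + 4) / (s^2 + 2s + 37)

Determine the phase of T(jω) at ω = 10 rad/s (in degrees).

At s = j10: numerator = 4 + j20, denominator = -63 + j20.
∠T = ∠num − ∠den = 78.690° − (162.39°) = -83.70°.

∠T(j10) ≈ -83.70°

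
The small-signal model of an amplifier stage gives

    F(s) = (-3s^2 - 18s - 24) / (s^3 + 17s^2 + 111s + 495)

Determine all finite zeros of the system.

Set the numerator to zero: -3s^2 - 18s - 24 = 0, i.e. -3·(s^2 + 6s + 8) = 0.
Factoring: (s + 4)(s + 2) = 0.

s = -4, -2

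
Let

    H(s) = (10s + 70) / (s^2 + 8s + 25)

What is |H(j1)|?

|H(j1)| ≈ 2.795

Substitute s = j1: numerator = 70 + j10, denominator = 24 + j8.
|H(j1)| = |70 + j10| / |24 + j8| = 70.711 / 25.298 ≈ 2.795.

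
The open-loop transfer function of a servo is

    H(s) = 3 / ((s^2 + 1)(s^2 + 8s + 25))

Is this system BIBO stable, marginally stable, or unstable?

marginally stable

The poles can be read from the denominator factors: s = j, -j, -4 + 3j, -4 - 3j.
Since the simple pole(s) at s = j, -j lie on the jω-axis with none in the right half-plane, the system is marginally stable.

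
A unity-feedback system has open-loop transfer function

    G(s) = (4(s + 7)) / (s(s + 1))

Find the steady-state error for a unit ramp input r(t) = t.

G(s) has one pole at the origin.
This is a Type 1 system. Kv = lim_{s→0} s·G(s) = 28/1.
e_ss = 1/Kv = 1/(28) = 1/28 ≈ 0.03571.

e_ss = 0.03571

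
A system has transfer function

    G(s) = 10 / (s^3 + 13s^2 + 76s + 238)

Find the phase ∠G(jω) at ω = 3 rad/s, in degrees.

∠G(j3) ≈ -58.95°

At s = j3: numerator = 10, denominator = 121 + j201.
∠G = ∠num − ∠den = 0° − (58.952°) = -58.95°.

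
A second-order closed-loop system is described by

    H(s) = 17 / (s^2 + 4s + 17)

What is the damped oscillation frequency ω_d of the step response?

Comparing s^2 + 4s + 17 to s^2 + 2ζωₙs + ωₙ²: ωₙ = √17 ≈ 4.123 rad/s and ζ = 4/(2·√17) ≈ 0.4851.
ζωₙ = 4/2 = 2, so ω_d = ωₙ√(1−ζ²) = √(ωₙ² − (ζωₙ)²) = √(17 − 2²) = √13 ≈ 3.606 rad/s.

ω_d ≈ 3.606 rad/s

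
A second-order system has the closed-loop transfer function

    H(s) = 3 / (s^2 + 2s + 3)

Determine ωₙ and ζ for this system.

ωₙ ≈ 1.732 rad/s, ζ ≈ 0.5774

Compare the denominator to the standard form s^2 + 2ζωₙs + ωₙ².
ωₙ² = 3, so ωₙ = √3 ≈ 1.732 rad/s.
2ζωₙ = 2, so ζ = 2/(2·√3) ≈ 0.5774.
With ζ = 0.5774 the response is underdamped.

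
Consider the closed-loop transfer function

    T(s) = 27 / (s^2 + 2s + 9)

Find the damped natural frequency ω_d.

ω_d ≈ 2.828 rad/s

Comparing s^2 + 2s + 9 to s^2 + 2ζωₙs + ωₙ²: ωₙ = 3 rad/s and ζ = 2/(2·3) ≈ 0.3333.
ζωₙ = 2/2 = 1, so ω_d = ωₙ√(1−ζ²) = √(ωₙ² − (ζωₙ)²) = √(9 − 1²) = √8 ≈ 2.828 rad/s.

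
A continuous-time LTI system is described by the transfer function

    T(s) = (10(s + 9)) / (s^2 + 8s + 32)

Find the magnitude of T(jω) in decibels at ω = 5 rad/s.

|T(j5)|_dB ≈ 8.08 dB

Substitute s = j5: numerator = 90 + j50, denominator = 7 + j40.
|T(j5)| = |90 + j50| / |7 + j40| = 102.96 / 40.608 ≈ 2.535.
In decibels: 20·log₁₀(2.535) ≈ 8.08 dB.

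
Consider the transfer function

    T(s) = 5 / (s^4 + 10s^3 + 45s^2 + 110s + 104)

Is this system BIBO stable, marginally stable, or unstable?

stable

The denominator s^4 + 10s^3 + 45s^2 + 110s + 104 factors as (s + 4)(s + 2)(s^2 + 4s + 13), giving poles at s = -4, -2, -2 + 3j, -2 - 3j.
Since all poles lie strictly in the left half-plane, the system is stable.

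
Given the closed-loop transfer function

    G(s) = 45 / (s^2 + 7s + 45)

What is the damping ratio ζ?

ζ ≈ 0.5217

Compare the denominator to the standard form s^2 + 2ζωₙs + ωₙ².
ωₙ² = 45, so ωₙ = √45 ≈ 6.708 rad/s.
2ζωₙ = 7, so ζ = 7/(2·√45) ≈ 0.5217.
With ζ = 0.5217 the response is underdamped.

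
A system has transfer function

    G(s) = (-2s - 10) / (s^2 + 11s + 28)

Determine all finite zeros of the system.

Set the numerator to zero: -2s - 10 = 0, i.e. -2·(s + 5) = 0.
So s = -5.

s = -5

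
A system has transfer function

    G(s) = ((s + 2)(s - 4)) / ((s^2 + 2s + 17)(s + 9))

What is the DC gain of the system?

G(0) = -8/153 ≈ -0.05229

At s = 0 each factor (s + a) contributes a and each (s^2 + bs + c) contributes c.
G(0) = 1·(2) · (-4) / ((17) · (9)) = -8/153 = -8/153.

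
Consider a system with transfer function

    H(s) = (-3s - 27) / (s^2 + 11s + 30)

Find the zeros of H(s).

s = -9

Set the numerator to zero: -3s - 27 = 0, i.e. -3·(s + 9) = 0.
So s = -9.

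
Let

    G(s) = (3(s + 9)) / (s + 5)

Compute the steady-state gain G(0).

G(0) = 27/5 ≈ 5.400

Set s = 0: G(0) = (27) / (5) = 27/5.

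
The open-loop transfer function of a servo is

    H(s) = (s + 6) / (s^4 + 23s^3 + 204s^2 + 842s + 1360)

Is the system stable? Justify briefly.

The denominator s^4 + 23s^3 + 204s^2 + 842s + 1360 factors as (s^2 + 10s + 34)(s + 8)(s + 5), giving poles at s = -5 + 3j, -5 - 3j, -8, -5.
Since all poles lie strictly in the left half-plane, the system is stable.

stable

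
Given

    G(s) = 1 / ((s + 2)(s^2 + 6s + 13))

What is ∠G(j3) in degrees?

At s = j3: numerator = 1, denominator = -46 + j48.
∠G = ∠num − ∠den = 0° − (133.78°) = -133.8°.

∠G(j3) ≈ -133.8°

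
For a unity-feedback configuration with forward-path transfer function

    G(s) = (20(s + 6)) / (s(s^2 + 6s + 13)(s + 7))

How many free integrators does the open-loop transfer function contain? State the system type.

The denominator has 1 factor of s at the origin (free integrator), so this is a Type 1 system.

Type 1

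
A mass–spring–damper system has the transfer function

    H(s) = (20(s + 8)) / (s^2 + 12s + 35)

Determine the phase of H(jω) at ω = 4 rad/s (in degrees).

At s = j4: numerator = 160 + j80, denominator = 19 + j48.
∠H = ∠num − ∠den = 26.565° − (68.405°) = -41.84°.

∠H(j4) ≈ -41.84°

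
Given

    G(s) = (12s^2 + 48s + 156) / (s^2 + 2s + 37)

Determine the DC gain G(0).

G(0) = 156/37 ≈ 4.216

Set s = 0: G(0) = (156) / (37) = 156/37.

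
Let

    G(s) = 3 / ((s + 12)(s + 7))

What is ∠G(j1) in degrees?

At s = j1: numerator = 3, denominator = 83 + j19.
∠G = ∠num − ∠den = 0° − (12.894°) = -12.89°.

∠G(j1) ≈ -12.89°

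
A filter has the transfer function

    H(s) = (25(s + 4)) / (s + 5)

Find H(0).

At s = 0 each factor (s + a) contributes a and each (s^2 + bs + c) contributes c.
H(0) = 25·(4) / ((5)) = 100/5 = 20.

H(0) = 20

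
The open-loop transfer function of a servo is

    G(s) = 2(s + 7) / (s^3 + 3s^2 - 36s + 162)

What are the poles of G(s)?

The poles are the roots of the denominator s^3 + 3s^2 - 36s + 162 = 0.
Trying s = -9: the polynomial evaluates to 0, so (s + 9) is a factor.
Dividing out leaves s^2 - 6s + 18 = 0.
The quadratic formula then gives s = 3 ± 3j.

s = 3 + 3j, 3 - 3j, -9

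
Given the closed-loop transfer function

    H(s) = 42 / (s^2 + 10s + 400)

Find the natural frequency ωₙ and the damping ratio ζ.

Compare the denominator to the standard form s^2 + 2ζωₙs + ωₙ².
ωₙ² = 400, so ωₙ = 20 rad/s.
2ζωₙ = 10, so ζ = 10/(2·20) = 0.25.

ωₙ = 20 rad/s, ζ = 0.25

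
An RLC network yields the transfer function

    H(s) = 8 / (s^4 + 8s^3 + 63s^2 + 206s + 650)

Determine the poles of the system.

s = -3 + 4j, -3 - 4j, -1 + 5j, -1 - 5j

The poles are the roots of the denominator s^4 + 8s^3 + 63s^2 + 206s + 650 = 0.
No real roots exist; factor into two real quadratics: (s^2 + 6s + 25)(s^2 + 2s + 26) = 0.
Each quadratic gives a conjugate pair via the quadratic formula.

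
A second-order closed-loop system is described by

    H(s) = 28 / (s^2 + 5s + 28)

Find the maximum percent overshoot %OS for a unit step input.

Comparing s^2 + 5s + 28 to s^2 + 2ζωₙs + ωₙ²: ωₙ = √28 ≈ 5.292 rad/s and ζ = 5/(2·√28) ≈ 0.4725.
%OS = 100·exp(−πζ/√(1−ζ²)) = 100·exp(−π·0.4725/√(1−0.4725²)) ≈ 18.6%.

%OS ≈ 18.6%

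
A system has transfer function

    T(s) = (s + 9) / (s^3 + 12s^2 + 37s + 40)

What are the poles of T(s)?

The poles are the roots of the denominator s^3 + 12s^2 + 37s + 40 = 0.
Trying s = -8: the polynomial evaluates to 0, so (s + 8) is a factor.
Dividing out leaves s^2 + 4s + 5 = 0.
The quadratic formula then gives s = -2 ± 1j.

s = -2 ± j, -8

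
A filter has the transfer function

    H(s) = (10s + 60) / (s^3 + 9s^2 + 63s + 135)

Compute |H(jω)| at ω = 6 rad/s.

|H(j6)| ≈ 0.3409

Substitute s = j6: numerator = 60 + j60, denominator = -189 + j162.
|H(j6)| = |60 + j60| / |-189 + j162| = 84.853 / 248.93 ≈ 0.3409.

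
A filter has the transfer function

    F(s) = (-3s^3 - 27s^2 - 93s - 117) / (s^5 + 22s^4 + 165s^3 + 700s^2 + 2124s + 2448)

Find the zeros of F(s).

Set the numerator to zero: -3s^3 - 27s^2 - 93s - 117 = 0, i.e. -3·(s^3 + 9s^2 + 31s + 39) = 0.
Factoring: (s + 3)(s^2 + 6s + 13) = 0.

s = -3, -3 ± 2j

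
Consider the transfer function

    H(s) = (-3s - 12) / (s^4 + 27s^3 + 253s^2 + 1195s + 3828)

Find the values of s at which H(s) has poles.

The poles are the roots of the denominator s^4 + 27s^3 + 253s^2 + 1195s + 3828 = 0.
Trying s = -11: the polynomial evaluates to 0, so (s + 11) is a factor.
Dividing out leaves s^3 + 16s^2 + 77s + 348 = 0.
This factors further as (s^2 + 4s + 29)(s + 12) = 0.

s = -2 + 5j, -2 - 5j, -11, -12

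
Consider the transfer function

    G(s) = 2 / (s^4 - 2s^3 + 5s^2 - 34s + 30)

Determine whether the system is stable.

unstable

The denominator s^4 - 2s^3 + 5s^2 - 34s + 30 factors as (s^2 + 2s + 10)(s - 1)(s - 3), giving poles at s = -1 + 3j, -1 - 3j, 1, 3.
Since the pole(s) at s = 1, 3 lie in the right half-plane, the system is unstable.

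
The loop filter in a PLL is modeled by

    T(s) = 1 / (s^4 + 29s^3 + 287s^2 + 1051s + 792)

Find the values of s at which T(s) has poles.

s = -9, -11, -1, -8

The poles are the roots of the denominator s^4 + 29s^3 + 287s^2 + 1051s + 792 = 0.
Trying s = -9: the polynomial evaluates to 0, so (s + 9) is a factor.
Dividing out leaves s^3 + 20s^2 + 107s + 88 = 0.
This factors further as (s + 11)(s + 1)(s + 8) = 0.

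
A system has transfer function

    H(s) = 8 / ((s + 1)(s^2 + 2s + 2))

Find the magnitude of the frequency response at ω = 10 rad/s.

Substitute s = j10: numerator = 8, denominator = -298 - j960.
|H(j10)| = |8| / |-298 - j960| = 8 / 1005.2 ≈ 0.007959.

|H(j10)| ≈ 0.007959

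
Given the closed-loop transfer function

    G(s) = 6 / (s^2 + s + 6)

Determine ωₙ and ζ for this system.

Compare the denominator to the standard form s^2 + 2ζωₙs + ωₙ².
ωₙ² = 6, so ωₙ = √6 ≈ 2.449 rad/s.
2ζωₙ = 1, so ζ = 1/(2·√6) ≈ 0.2041.
With ζ = 0.2041 the response is underdamped.

ωₙ ≈ 2.449 rad/s, ζ ≈ 0.2041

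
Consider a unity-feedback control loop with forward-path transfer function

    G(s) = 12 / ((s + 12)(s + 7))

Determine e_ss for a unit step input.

G(s) has no poles at the origin.
This is a Type 0 system. Kp = lim_{s→0} G(s) = 12/84 = 1/7.
e_ss = 1/(1 + Kp) = 1/(1 + 1/7) = 7/8 ≈ 0.8750.

e_ss = 0.8750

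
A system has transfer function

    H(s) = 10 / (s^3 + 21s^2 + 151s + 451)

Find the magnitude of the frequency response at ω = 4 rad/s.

|H(j4)| ≈ 0.01811

Substitute s = j4: numerator = 10, denominator = 115 + j540.
|H(j4)| = |10| / |115 + j540| = 10 / 552.11 ≈ 0.01811.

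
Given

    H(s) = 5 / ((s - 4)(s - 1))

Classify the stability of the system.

The poles can be read from the denominator factors: s = 4, 1.
Since the pole(s) at s = 4, 1 lie in the right half-plane, the system is unstable.

unstable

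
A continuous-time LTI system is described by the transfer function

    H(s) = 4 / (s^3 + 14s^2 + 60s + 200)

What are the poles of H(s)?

The poles are the roots of the denominator s^3 + 14s^2 + 60s + 200 = 0.
Trying s = -10: the polynomial evaluates to 0, so (s + 10) is a factor.
Dividing out leaves s^2 + 4s + 20 = 0.
The quadratic formula then gives s = -2 ± 4j.

s = -2 ± 4j, -10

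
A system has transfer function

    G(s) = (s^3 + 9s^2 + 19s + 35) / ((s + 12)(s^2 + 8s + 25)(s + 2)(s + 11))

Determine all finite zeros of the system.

Set the numerator to zero: s^3 + 9s^2 + 19s + 35 = 0.
Factoring: (s^2 + 2s + 5)(s + 7) = 0.

s = -1 ± 2j, -7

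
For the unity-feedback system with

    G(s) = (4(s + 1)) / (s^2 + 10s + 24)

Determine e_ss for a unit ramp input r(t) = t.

G(s) has no poles at the origin.
This is a Type 0 system; Kv = lim_{s→0} s·G(s) = 0, so the steady-state error for a ramp input is infinite.

e_ss = ∞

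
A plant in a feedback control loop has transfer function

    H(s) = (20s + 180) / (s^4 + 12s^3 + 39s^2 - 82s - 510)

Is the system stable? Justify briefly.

unstable

The denominator s^4 + 12s^3 + 39s^2 - 82s - 510 factors as (s^2 + 10s + 34)(s + 5)(s - 3), giving poles at s = -5 ± 3j, -5, 3.
Since the pole(s) at s = 3 lie in the right half-plane, the system is unstable.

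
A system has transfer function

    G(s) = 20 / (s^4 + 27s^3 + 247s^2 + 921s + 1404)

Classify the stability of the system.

stable

The denominator s^4 + 27s^3 + 247s^2 + 921s + 1404 factors as (s^2 + 6s + 13)(s + 9)(s + 12), giving poles at s = -3 ± 2j, -9, -12.
Since all poles lie strictly in the left half-plane, the system is stable.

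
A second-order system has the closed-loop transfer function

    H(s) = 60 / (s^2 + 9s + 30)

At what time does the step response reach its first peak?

t_p ≈ 1.006 s

Comparing s^2 + 9s + 30 to s^2 + 2ζωₙs + ωₙ²: ωₙ = √30 ≈ 5.477 rad/s and ζ = 9/(2·√30) ≈ 0.8216.
ζωₙ = 9/2 = 4.5, so ω_d = ωₙ√(1−ζ²) = √(ωₙ² − (ζωₙ)²) = √(30 − 4.5²) = √9.75 ≈ 3.122 rad/s.
t_p = π/ω_d = π/3.122 ≈ 1.006 s.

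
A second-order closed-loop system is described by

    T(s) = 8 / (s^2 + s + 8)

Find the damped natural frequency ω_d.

ω_d ≈ 2.784 rad/s

Comparing s^2 + s + 8 to s^2 + 2ζωₙs + ωₙ²: ωₙ = √8 ≈ 2.828 rad/s and ζ = 1/(2·√8) ≈ 0.1768.
ζωₙ = 1/2 = 0.5, so ω_d = ωₙ√(1−ζ²) = √(ωₙ² − (ζωₙ)²) = √(8 − 0.5²) = √7.75 ≈ 2.784 rad/s.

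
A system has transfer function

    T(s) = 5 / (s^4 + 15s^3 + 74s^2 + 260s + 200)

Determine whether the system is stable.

stable

The denominator s^4 + 15s^3 + 74s^2 + 260s + 200 factors as (s + 1)(s^2 + 4s + 20)(s + 10), giving poles at s = -1, -2 ± 4j, -10.
Since all poles lie strictly in the left half-plane, the system is stable.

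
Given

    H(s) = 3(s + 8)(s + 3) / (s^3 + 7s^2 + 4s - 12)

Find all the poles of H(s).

The poles are the roots of the denominator s^3 + 7s^2 + 4s - 12 = 0.
Trying s = 1: the polynomial evaluates to 0, so (s - 1) is a factor.
Dividing out leaves s^2 + 8s + 12 = 0.
Factoring the quadratic: (s + 6)(s + 2) = 0.

s = 1, -6, -2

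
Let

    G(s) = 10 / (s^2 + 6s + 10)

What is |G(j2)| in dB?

Substitute s = j2: numerator = 10, denominator = 6 + j12.
|G(j2)| = |10| / |6 + j12| = 10 / 13.416 ≈ 0.7454.
In decibels: 20·log₁₀(0.7454) ≈ -2.55 dB.

|G(j2)|_dB ≈ -2.55 dB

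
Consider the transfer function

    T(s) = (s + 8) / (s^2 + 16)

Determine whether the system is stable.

marginally stable

The poles can be read from the denominator factors: s = ±4j.
Since the simple pole(s) at s = ±4j lie on the jω-axis with none in the right half-plane, the system is marginally stable.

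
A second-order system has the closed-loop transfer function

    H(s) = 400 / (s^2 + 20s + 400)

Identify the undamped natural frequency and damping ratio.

ωₙ = 20 rad/s, ζ = 0.5

Compare the denominator to the standard form s^2 + 2ζωₙs + ωₙ².
ωₙ² = 400, so ωₙ = 20 rad/s.
2ζωₙ = 20, so ζ = 20/(2·20) = 0.5.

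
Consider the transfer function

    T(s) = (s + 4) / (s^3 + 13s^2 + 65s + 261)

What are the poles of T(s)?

s = -2 + 5j, -2 - 5j, -9

The poles are the roots of the denominator s^3 + 13s^2 + 65s + 261 = 0.
Trying s = -9: the polynomial evaluates to 0, so (s + 9) is a factor.
Dividing out leaves s^2 + 4s + 29 = 0.
The quadratic formula then gives s = -2 ± 5j.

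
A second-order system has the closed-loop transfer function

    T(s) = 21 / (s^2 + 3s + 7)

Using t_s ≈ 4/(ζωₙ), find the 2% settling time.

Comparing s^2 + 3s + 7 to s^2 + 2ζωₙs + ωₙ²: ωₙ = √7 ≈ 2.646 rad/s and ζ = 3/(2·√7) ≈ 0.5669.
ζωₙ = 3/2 = 1.5, so t_s ≈ 4/(ζωₙ) = 4/1.5 ≈ 2.667 s.

t_s ≈ 2.667 s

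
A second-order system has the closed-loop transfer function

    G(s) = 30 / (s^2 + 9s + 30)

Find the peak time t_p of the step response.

t_p ≈ 1.006 s

Comparing s^2 + 9s + 30 to s^2 + 2ζωₙs + ωₙ²: ωₙ = √30 ≈ 5.477 rad/s and ζ = 9/(2·√30) ≈ 0.8216.
ζωₙ = 9/2 = 4.5, so ω_d = ωₙ√(1−ζ²) = √(ωₙ² − (ζωₙ)²) = √(30 − 4.5²) = √9.75 ≈ 3.122 rad/s.
t_p = π/ω_d = π/3.122 ≈ 1.006 s.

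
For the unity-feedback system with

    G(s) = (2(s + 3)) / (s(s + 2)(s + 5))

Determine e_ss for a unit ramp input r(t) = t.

e_ss = 1.667

G(s) has one pole at the origin.
This is a Type 1 system. Kv = lim_{s→0} s·G(s) = 6/10 = 3/5.
e_ss = 1/Kv = 1/(3/5) = 5/3 ≈ 1.667.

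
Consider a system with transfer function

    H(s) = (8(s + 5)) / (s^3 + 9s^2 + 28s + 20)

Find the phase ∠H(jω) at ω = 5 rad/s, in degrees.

At s = j5: numerator = 40 + j40, denominator = -205 + j15.
∠H = ∠num − ∠den = 45° − (175.82°) = -130.8°.

∠H(j5) ≈ -130.8°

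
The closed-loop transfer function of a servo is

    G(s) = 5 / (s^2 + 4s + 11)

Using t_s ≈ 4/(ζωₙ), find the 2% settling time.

Comparing s^2 + 4s + 11 to s^2 + 2ζωₙs + ωₙ²: ωₙ = √11 ≈ 3.317 rad/s and ζ = 4/(2·√11) ≈ 0.6030.
ζωₙ = 4/2 = 2, so t_s ≈ 4/(ζωₙ) = 4/2 = 2 s.

t_s ≈ 2 s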